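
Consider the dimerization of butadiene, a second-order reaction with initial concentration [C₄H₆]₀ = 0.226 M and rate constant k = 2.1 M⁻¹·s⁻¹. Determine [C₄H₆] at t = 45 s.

0.01011 M

Step 1: For a second-order reaction: 1/[C₄H₆] = 1/[C₄H₆]₀ + kt
Step 2: 1/[C₄H₆] = 1/0.226 + 2.1 × 45
Step 3: 1/[C₄H₆] = 4.425 + 94.5 = 98.92
Step 4: [C₄H₆] = 1/98.92 = 0.01011 M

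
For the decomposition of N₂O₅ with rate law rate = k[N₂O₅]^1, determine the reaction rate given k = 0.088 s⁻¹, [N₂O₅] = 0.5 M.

0.044 M/s

Step 1: Identify the rate law: rate = k[N₂O₅]^1
Step 2: Substitute values: rate = 0.088 × (0.5)^1
Step 3: Calculate: rate = 0.088 × 0.5 = 0.044 M/s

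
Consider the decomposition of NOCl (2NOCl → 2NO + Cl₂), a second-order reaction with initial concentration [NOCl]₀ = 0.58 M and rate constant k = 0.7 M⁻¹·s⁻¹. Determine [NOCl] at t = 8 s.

0.1365 M

Step 1: For a second-order reaction: 1/[NOCl] = 1/[NOCl]₀ + kt
Step 2: 1/[NOCl] = 1/0.58 + 0.7 × 8
Step 3: 1/[NOCl] = 1.724 + 5.6 = 7.324
Step 4: [NOCl] = 1/7.324 = 0.1365 M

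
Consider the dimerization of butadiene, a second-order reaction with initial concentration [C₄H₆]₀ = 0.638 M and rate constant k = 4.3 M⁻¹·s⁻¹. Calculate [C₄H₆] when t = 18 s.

0.01266 M

Step 1: For a second-order reaction: 1/[C₄H₆] = 1/[C₄H₆]₀ + kt
Step 2: 1/[C₄H₆] = 1/0.638 + 4.3 × 18
Step 3: 1/[C₄H₆] = 1.567 + 77.4 = 78.97
Step 4: [C₄H₆] = 1/78.97 = 0.01266 M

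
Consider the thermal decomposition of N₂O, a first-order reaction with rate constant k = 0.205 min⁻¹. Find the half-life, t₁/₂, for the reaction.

3.381 min

Step 1: For a first-order reaction, t₁/₂ = ln(2)/k
Step 2: t₁/₂ = ln(2)/0.205
Step 3: t₁/₂ = 0.6931/0.205 = 3.381 min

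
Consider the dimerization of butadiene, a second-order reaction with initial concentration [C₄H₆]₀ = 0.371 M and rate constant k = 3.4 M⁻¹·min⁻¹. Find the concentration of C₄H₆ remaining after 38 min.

0.007582 M

Step 1: For a second-order reaction: 1/[C₄H₆] = 1/[C₄H₆]₀ + kt
Step 2: 1/[C₄H₆] = 1/0.371 + 3.4 × 38
Step 3: 1/[C₄H₆] = 2.695 + 129.2 = 131.9
Step 4: [C₄H₆] = 1/131.9 = 0.007582 M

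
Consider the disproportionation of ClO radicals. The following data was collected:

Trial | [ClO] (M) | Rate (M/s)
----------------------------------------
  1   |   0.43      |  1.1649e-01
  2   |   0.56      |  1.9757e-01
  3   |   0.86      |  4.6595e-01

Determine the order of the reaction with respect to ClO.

second order (2)

Step 1: Compare trials to find order n where rate₂/rate₁ = ([ClO]₂/[ClO]₁)^n
Step 2: rate₂/rate₁ = 1.9757e-01/1.1649e-01 = 1.696
Step 3: [ClO]₂/[ClO]₁ = 0.56/0.43 = 1.302
Step 4: n = ln(1.696)/ln(1.302) = 2.00 ≈ 2
Step 5: The reaction is second order in ClO.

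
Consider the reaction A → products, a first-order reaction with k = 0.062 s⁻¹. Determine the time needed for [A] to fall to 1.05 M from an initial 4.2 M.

22.36 s

Step 1: For first-order: t = ln([A]₀/[A])/k
Step 2: t = ln(4.2/1.05)/0.062
Step 3: t = ln(4)/0.062
Step 4: t = 1.386/0.062 = 22.36 s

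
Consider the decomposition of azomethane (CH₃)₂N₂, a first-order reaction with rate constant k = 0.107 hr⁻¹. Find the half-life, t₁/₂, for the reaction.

6.478 hr

Step 1: For a first-order reaction, t₁/₂ = ln(2)/k
Step 2: t₁/₂ = ln(2)/0.107
Step 3: t₁/₂ = 0.6931/0.107 = 6.478 hr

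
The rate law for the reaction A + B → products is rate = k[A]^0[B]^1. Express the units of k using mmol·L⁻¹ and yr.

yr⁻¹

Step 1: Overall order = 0 + 1 = 1.
Step 2: rate has units mmol·L⁻¹·yr⁻¹; [A]^0[B]^1 has units (mmol·L⁻¹)^1.
Step 3: k = rate/([A]^0[B]^1), so units of k = (mmol·L⁻¹)^(1-1)·yr⁻¹ = yr⁻¹.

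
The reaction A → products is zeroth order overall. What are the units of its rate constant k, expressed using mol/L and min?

mol/L·min⁻¹

Step 1: For overall order n, rate = k × (concentration)^n.
Step 2: Rate has units mol/L·min⁻¹; concentration term has units (mol/L)^0.
Step 3: k = rate / (concentration)^n, so units of k = (mol/L)^(1-0)·min⁻¹ = mol/L·min⁻¹.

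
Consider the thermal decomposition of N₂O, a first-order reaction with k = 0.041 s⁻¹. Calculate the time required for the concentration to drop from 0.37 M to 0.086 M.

35.59 s

Step 1: For first-order: t = ln([N₂O]₀/[N₂O])/k
Step 2: t = ln(0.37/0.086)/0.041
Step 3: t = ln(4.302)/0.041
Step 4: t = 1.459/0.041 = 35.59 s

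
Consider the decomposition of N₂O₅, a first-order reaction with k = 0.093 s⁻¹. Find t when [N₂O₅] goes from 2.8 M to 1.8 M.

4.751 s

Step 1: For first-order: t = ln([N₂O₅]₀/[N₂O₅])/k
Step 2: t = ln(2.8/1.8)/0.093
Step 3: t = ln(1.556)/0.093
Step 4: t = 0.4418/0.093 = 4.751 s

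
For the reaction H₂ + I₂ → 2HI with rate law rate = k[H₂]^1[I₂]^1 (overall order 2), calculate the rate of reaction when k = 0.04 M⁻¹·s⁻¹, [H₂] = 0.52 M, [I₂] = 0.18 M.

0.003744 M/s

Step 1: The rate law is rate = k[H₂]^1[I₂]^1, overall order = 1+1 = 2
Step 2: Substitute values: rate = 0.04 × (0.52)^1 × (0.18)^1
Step 3: rate = 0.04 × 0.52 × 0.18 = 0.003744 M/s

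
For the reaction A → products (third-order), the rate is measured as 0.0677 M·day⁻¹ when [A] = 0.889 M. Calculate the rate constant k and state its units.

0.09636 M⁻²·day⁻¹

Step 1: rate = k[A]^3, so k = rate / [A]^3.
Step 2: k = 0.0677 / (0.889)^3 = 0.0677 / 0.7026.
Step 3: k = 0.09636 M⁻²·day⁻¹.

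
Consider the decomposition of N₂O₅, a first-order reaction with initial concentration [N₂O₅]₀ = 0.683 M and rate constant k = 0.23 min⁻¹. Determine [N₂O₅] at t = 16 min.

0.01723 M

Step 1: For a first-order reaction: [N₂O₅] = [N₂O₅]₀ × e^(-kt)
Step 2: [N₂O₅] = 0.683 × e^(-0.23 × 16)
Step 3: [N₂O₅] = 0.683 × e^(-3.68)
Step 4: [N₂O₅] = 0.683 × 0.025223 = 0.01723 M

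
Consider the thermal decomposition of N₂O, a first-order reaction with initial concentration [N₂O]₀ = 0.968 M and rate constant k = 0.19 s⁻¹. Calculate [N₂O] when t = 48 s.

0.000106 M

Step 1: For a first-order reaction: [N₂O] = [N₂O]₀ × e^(-kt)
Step 2: [N₂O] = 0.968 × e^(-0.19 × 48)
Step 3: [N₂O] = 0.968 × e^(-9.12)
Step 4: [N₂O] = 0.968 × 0.000109455 = 0.000106 M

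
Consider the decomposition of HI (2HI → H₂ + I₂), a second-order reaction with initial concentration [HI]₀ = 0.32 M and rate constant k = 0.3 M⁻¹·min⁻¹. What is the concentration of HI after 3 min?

0.2484 M

Step 1: For a second-order reaction: 1/[HI] = 1/[HI]₀ + kt
Step 2: 1/[HI] = 1/0.32 + 0.3 × 3
Step 3: 1/[HI] = 3.125 + 0.9 = 4.025
Step 4: [HI] = 1/4.025 = 0.2484 M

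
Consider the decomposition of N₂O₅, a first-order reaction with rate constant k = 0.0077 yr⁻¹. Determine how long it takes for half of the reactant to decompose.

90.02 yr

Step 1: For a first-order reaction, t₁/₂ = ln(2)/k
Step 2: t₁/₂ = ln(2)/0.0077
Step 3: t₁/₂ = 0.6931/0.0077 = 90.02 yr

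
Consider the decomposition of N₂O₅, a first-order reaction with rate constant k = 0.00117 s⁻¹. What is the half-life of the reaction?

592.4 s

Step 1: For a first-order reaction, t₁/₂ = ln(2)/k
Step 2: t₁/₂ = ln(2)/0.00117
Step 3: t₁/₂ = 0.6931/0.00117 = 592.4 s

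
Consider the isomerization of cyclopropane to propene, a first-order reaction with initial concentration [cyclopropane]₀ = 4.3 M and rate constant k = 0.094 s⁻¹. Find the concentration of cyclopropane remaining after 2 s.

3.563 M

Step 1: For a first-order reaction: [cyclopropane] = [cyclopropane]₀ × e^(-kt)
Step 2: [cyclopropane] = 4.3 × e^(-0.094 × 2)
Step 3: [cyclopropane] = 4.3 × e^(-0.188)
Step 4: [cyclopropane] = 4.3 × 0.828615 = 3.563 M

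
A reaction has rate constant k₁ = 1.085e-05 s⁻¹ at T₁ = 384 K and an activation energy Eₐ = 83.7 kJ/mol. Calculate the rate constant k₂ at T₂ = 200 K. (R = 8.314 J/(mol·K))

3.634e-16 s⁻¹

Step 1: Use the two-temperature Arrhenius form: ln(k₂/k₁) = -Eₐ/R × (1/T₂ - 1/T₁)
Step 2: Convert Eₐ to J/mol: 83.7 kJ/mol = 83700 J/mol
Step 3: 1/T₂ - 1/T₁ = 1/200 - 1/384 = 2.395833e-03 K⁻¹
Step 4: ln(k₂/k₁) = -83700/8.314 × 2.395833e-03 = -24.11970
Step 5: k₂ = k₁ × exp(-24.11970) = 1.085e-05 × 3.34925e-11 = 3.634e-16 s⁻¹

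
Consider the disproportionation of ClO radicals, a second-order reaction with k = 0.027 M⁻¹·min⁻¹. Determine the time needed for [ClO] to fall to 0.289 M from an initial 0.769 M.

79.99 min

Step 1: For second-order: t = (1/[ClO] - 1/[ClO]₀)/k
Step 2: t = (1/0.289 - 1/0.769)/0.027
Step 3: t = (3.46 - 1.3)/0.027
Step 4: t = 2.16/0.027 = 79.99 min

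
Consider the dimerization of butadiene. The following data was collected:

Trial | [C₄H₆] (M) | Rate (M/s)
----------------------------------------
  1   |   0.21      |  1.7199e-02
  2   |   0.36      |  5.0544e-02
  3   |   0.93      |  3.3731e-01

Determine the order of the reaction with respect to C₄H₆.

second order (2)

Step 1: Compare trials to find order n where rate₂/rate₁ = ([C₄H₆]₂/[C₄H₆]₁)^n
Step 2: rate₂/rate₁ = 5.0544e-02/1.7199e-02 = 2.939
Step 3: [C₄H₆]₂/[C₄H₆]₁ = 0.36/0.21 = 1.714
Step 4: n = ln(2.939)/ln(1.714) = 2.00 ≈ 2
Step 5: The reaction is second order in C₄H₆.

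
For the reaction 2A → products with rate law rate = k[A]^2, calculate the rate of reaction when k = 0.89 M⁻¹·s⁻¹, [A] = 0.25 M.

0.05563 M/s

Step 1: Identify the rate law: rate = k[A]^2
Step 2: Substitute values: rate = 0.89 × (0.25)^2
Step 3: Calculate: rate = 0.89 × 0.0625 = 0.055625 M/s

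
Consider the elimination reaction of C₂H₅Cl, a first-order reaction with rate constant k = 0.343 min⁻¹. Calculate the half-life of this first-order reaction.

2.021 min

Step 1: For a first-order reaction, t₁/₂ = ln(2)/k
Step 2: t₁/₂ = ln(2)/0.343
Step 3: t₁/₂ = 0.6931/0.343 = 2.021 min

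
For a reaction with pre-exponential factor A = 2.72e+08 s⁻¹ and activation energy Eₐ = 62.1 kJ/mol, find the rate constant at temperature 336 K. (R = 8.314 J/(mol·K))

6.03e-02 s⁻¹

Step 1: Use the Arrhenius equation: k = A × exp(-Eₐ/RT)
Step 2: Convert Eₐ to J/mol: 62.1 kJ/mol = 62100 J/mol
Step 3: Calculate the exponent: -Eₐ/(RT) = -62100/(8.314 × 336) = -22.23015
Step 4: k = 2.72e+08 × exp(-22.23015)
Step 5: k = 2.72e+08 × 2.21599e-10 = 6.0275e-02 s⁻¹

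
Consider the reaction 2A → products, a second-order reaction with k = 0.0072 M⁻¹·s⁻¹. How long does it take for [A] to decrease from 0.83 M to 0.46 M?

134.6 s

Step 1: For second-order: t = (1/[A] - 1/[A]₀)/k
Step 2: t = (1/0.46 - 1/0.83)/0.0072
Step 3: t = (2.174 - 1.205)/0.0072
Step 4: t = 0.9691/0.0072 = 134.6 s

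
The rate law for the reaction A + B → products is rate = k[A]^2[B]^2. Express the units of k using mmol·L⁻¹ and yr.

(mmol·L⁻¹)⁻³·yr⁻¹

Step 1: Overall order = 2 + 2 = 4.
Step 2: rate has units mmol·L⁻¹·yr⁻¹; [A]^2[B]^2 has units (mmol·L⁻¹)^4.
Step 3: k = rate/([A]^2[B]^2), so units of k = (mmol·L⁻¹)^(1-4)·yr⁻¹ = (mmol·L⁻¹)⁻³·yr⁻¹.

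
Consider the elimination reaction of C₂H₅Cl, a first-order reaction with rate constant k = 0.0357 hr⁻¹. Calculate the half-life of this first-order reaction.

19.42 hr

Step 1: For a first-order reaction, t₁/₂ = ln(2)/k
Step 2: t₁/₂ = ln(2)/0.0357
Step 3: t₁/₂ = 0.6931/0.0357 = 19.42 hr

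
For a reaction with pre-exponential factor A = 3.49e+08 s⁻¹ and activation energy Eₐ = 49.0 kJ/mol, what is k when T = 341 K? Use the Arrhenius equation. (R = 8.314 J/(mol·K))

1.09e+01 s⁻¹

Step 1: Use the Arrhenius equation: k = A × exp(-Eₐ/RT)
Step 2: Convert Eₐ to J/mol: 49.0 kJ/mol = 49000 J/mol
Step 3: Calculate the exponent: -Eₐ/(RT) = -49000/(8.314 × 341) = -17.28350
Step 4: k = 3.49e+08 × exp(-17.28350)
Step 5: k = 3.49e+08 × 3.11797e-08 = 1.0882e+01 s⁻¹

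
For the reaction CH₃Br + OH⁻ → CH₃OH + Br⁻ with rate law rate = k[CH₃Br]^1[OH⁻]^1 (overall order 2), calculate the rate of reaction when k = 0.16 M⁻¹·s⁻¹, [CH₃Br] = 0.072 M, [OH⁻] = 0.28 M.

0.003226 M/s

Step 1: The rate law is rate = k[CH₃Br]^1[OH⁻]^1, overall order = 1+1 = 2
Step 2: Substitute values: rate = 0.16 × (0.072)^1 × (0.28)^1
Step 3: rate = 0.16 × 0.072 × 0.28 = 0.0032256 M/s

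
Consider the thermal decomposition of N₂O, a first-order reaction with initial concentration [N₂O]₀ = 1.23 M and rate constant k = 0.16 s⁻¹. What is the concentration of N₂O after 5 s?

0.5527 M

Step 1: For a first-order reaction: [N₂O] = [N₂O]₀ × e^(-kt)
Step 2: [N₂O] = 1.23 × e^(-0.16 × 5)
Step 3: [N₂O] = 1.23 × e^(-0.8)
Step 4: [N₂O] = 1.23 × 0.449329 = 0.5527 M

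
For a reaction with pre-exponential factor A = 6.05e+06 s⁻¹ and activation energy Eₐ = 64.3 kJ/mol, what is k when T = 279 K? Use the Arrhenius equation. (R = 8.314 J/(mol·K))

5.53e-06 s⁻¹

Step 1: Use the Arrhenius equation: k = A × exp(-Eₐ/RT)
Step 2: Convert Eₐ to J/mol: 64.3 kJ/mol = 64300 J/mol
Step 3: Calculate the exponent: -Eₐ/(RT) = -64300/(8.314 × 279) = -27.72022
Step 4: k = 6.05e+06 × exp(-27.72022)
Step 5: k = 6.05e+06 × 9.14664e-13 = 5.5337e-06 s⁻¹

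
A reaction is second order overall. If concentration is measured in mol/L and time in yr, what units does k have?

(mol/L)⁻¹·yr⁻¹

Step 1: For overall order n, rate = k × (concentration)^n.
Step 2: Rate has units mol/L·yr⁻¹; concentration term has units (mol/L)^2.
Step 3: k = rate / (concentration)^n, so units of k = (mol/L)^(1-2)·yr⁻¹ = (mol/L)⁻¹·yr⁻¹.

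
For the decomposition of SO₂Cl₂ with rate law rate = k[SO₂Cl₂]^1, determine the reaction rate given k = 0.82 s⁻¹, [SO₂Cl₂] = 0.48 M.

0.3936 M/s

Step 1: Identify the rate law: rate = k[SO₂Cl₂]^1
Step 2: Substitute values: rate = 0.82 × (0.48)^1
Step 3: Calculate: rate = 0.82 × 0.48 = 0.3936 M/s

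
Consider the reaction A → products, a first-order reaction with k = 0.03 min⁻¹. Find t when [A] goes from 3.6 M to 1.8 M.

23.1 min

Step 1: For first-order: t = ln([A]₀/[A])/k
Step 2: t = ln(3.6/1.8)/0.03
Step 3: t = ln(2)/0.03
Step 4: t = 0.6931/0.03 = 23.1 min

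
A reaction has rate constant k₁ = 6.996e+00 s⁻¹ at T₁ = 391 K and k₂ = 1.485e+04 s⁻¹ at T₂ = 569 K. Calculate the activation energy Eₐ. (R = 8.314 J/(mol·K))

79.6 kJ/mol

Step 1: Use the two-temperature Arrhenius form: ln(k₂/k₁) = -Eₐ/R × (1/T₂ - 1/T₁)
Step 2: ln(k₂/k₁) = ln(1.485e+04/6.996e+00) = ln(2122.64) = 7.66042
Step 3: 1/T₂ - 1/T₁ = 1/569 - 1/391 = -8.000755e-04 K⁻¹
Step 4: Eₐ = -R × ln(k₂/k₁) / (1/T₂ - 1/T₁) = -8.314 × 7.66042 / -8.000755e-04
Step 5: Eₐ = 7.9603e+04 J/mol = 79.6 kJ/mol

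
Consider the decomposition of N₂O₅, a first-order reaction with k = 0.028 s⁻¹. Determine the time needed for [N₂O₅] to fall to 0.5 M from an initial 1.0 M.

24.76 s

Step 1: For first-order: t = ln([N₂O₅]₀/[N₂O₅])/k
Step 2: t = ln(1.0/0.5)/0.028
Step 3: t = ln(2)/0.028
Step 4: t = 0.6931/0.028 = 24.76 s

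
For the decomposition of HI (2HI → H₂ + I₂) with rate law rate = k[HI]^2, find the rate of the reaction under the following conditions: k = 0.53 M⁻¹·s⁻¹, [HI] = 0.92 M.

0.4486 M/s

Step 1: Identify the rate law: rate = k[HI]^2
Step 2: Substitute values: rate = 0.53 × (0.92)^2
Step 3: Calculate: rate = 0.53 × 0.8464 = 0.448592 M/s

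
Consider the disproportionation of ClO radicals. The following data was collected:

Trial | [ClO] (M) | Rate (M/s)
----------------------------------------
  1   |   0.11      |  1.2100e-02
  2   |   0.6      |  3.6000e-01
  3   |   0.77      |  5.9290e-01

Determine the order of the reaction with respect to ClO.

second order (2)

Step 1: Compare trials to find order n where rate₂/rate₁ = ([ClO]₂/[ClO]₁)^n
Step 2: rate₂/rate₁ = 3.6000e-01/1.2100e-02 = 29.75
Step 3: [ClO]₂/[ClO]₁ = 0.6/0.11 = 5.455
Step 4: n = ln(29.75)/ln(5.455) = 2.00 ≈ 2
Step 5: The reaction is second order in ClO.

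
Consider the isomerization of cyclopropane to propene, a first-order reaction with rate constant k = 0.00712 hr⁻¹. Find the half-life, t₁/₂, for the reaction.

97.35 hr

Step 1: For a first-order reaction, t₁/₂ = ln(2)/k
Step 2: t₁/₂ = ln(2)/0.00712
Step 3: t₁/₂ = 0.6931/0.00712 = 97.35 hr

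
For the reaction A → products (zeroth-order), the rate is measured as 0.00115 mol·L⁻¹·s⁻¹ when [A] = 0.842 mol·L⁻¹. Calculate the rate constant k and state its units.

0.00115 mol·L⁻¹·s⁻¹

Step 1: For a zeroth-order reaction, rate = k (independent of concentration).
Step 2: k = rate = 0.00115 mol·L⁻¹·s⁻¹.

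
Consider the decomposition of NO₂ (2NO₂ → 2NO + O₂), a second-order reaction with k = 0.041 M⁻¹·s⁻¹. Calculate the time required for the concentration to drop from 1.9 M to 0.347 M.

57.45 s

Step 1: For second-order: t = (1/[NO₂] - 1/[NO₂]₀)/k
Step 2: t = (1/0.347 - 1/1.9)/0.041
Step 3: t = (2.882 - 0.5263)/0.041
Step 4: t = 2.356/0.041 = 57.45 s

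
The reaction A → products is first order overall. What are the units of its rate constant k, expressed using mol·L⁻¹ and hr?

hr⁻¹

Step 1: For overall order n, rate = k × (concentration)^n.
Step 2: Rate has units mol·L⁻¹·hr⁻¹; concentration term has units (mol·L⁻¹)^1.
Step 3: k = rate / (concentration)^n, so units of k = (mol·L⁻¹)^(1-1)·hr⁻¹ = hr⁻¹.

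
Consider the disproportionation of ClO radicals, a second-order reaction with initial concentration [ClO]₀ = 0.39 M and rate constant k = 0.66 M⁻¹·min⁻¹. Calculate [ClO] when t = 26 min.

0.0507 M

Step 1: For a second-order reaction: 1/[ClO] = 1/[ClO]₀ + kt
Step 2: 1/[ClO] = 1/0.39 + 0.66 × 26
Step 3: 1/[ClO] = 2.564 + 17.16 = 19.72
Step 4: [ClO] = 1/19.72 = 0.0507 M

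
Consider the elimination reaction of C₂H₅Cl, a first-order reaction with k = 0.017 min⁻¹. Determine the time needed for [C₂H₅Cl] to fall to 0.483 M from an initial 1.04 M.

45.12 min

Step 1: For first-order: t = ln([C₂H₅Cl]₀/[C₂H₅Cl])/k
Step 2: t = ln(1.04/0.483)/0.017
Step 3: t = ln(2.153)/0.017
Step 4: t = 0.767/0.017 = 45.12 min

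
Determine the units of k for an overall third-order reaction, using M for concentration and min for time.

M⁻²·min⁻¹

Step 1: For overall order n, rate = k × (concentration)^n.
Step 2: Rate has units M·min⁻¹; concentration term has units M^3.
Step 3: k = rate / (concentration)^n, so units of k = M^(1-3)·min⁻¹ = M⁻²·min⁻¹.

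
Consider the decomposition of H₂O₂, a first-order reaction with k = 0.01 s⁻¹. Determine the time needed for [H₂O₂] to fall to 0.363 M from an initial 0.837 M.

83.54 s

Step 1: For first-order: t = ln([H₂O₂]₀/[H₂O₂])/k
Step 2: t = ln(0.837/0.363)/0.01
Step 3: t = ln(2.306)/0.01
Step 4: t = 0.8354/0.01 = 83.54 s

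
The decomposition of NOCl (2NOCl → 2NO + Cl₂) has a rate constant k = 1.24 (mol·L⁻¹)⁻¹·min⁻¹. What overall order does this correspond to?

second order (2)

Step 1: The units of k for an nth-order reaction are (concentration)^(1-n)·(time)⁻¹.
Step 2: Here k has units (mol·L⁻¹)⁻¹·min⁻¹, so the concentration exponent is -1.
Step 3: 1 - n = -1 ⇒ n = 2. The reaction is second order.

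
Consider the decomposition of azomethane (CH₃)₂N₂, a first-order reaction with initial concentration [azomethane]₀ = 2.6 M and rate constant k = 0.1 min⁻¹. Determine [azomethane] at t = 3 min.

1.926 M

Step 1: For a first-order reaction: [azomethane] = [azomethane]₀ × e^(-kt)
Step 2: [azomethane] = 2.6 × e^(-0.1 × 3)
Step 3: [azomethane] = 2.6 × e^(-0.3)
Step 4: [azomethane] = 2.6 × 0.740818 = 1.926 M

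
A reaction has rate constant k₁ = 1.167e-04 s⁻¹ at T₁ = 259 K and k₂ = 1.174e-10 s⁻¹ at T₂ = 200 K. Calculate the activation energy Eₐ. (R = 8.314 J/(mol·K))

100.8 kJ/mol

Step 1: Use the two-temperature Arrhenius form: ln(k₂/k₁) = -Eₐ/R × (1/T₂ - 1/T₁)
Step 2: ln(k₂/k₁) = ln(1.174e-10/1.167e-04) = ln(1.006e-06) = -13.8095
Step 3: 1/T₂ - 1/T₁ = 1/200 - 1/259 = 1.138996e-03 K⁻¹
Step 4: Eₐ = -R × ln(k₂/k₁) / (1/T₂ - 1/T₁) = -8.314 × -13.8095 / 1.138996e-03
Step 5: Eₐ = 1.0080e+05 J/mol = 100.8 kJ/mol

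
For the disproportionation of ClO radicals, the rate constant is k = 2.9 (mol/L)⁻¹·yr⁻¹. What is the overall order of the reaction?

second order (2)

Step 1: The units of k for an nth-order reaction are (concentration)^(1-n)·(time)⁻¹.
Step 2: Here k has units (mol/L)⁻¹·yr⁻¹, so the concentration exponent is -1.
Step 3: 1 - n = -1 ⇒ n = 2. The reaction is second order.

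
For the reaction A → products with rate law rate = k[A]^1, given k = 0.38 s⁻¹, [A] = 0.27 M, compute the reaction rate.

0.1026 M/s

Step 1: Identify the rate law: rate = k[A]^1
Step 2: Substitute values: rate = 0.38 × (0.27)^1
Step 3: Calculate: rate = 0.38 × 0.27 = 0.1026 M/s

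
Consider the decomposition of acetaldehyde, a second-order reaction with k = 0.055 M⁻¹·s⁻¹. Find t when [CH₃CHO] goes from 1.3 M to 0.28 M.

50.95 s

Step 1: For second-order: t = (1/[CH₃CHO] - 1/[CH₃CHO]₀)/k
Step 2: t = (1/0.28 - 1/1.3)/0.055
Step 3: t = (3.571 - 0.7692)/0.055
Step 4: t = 2.802/0.055 = 50.95 s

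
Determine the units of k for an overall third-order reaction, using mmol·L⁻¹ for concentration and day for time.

(mmol·L⁻¹)⁻²·day⁻¹

Step 1: For overall order n, rate = k × (concentration)^n.
Step 2: Rate has units mmol·L⁻¹·day⁻¹; concentration term has units (mmol·L⁻¹)^3.
Step 3: k = rate / (concentration)^n, so units of k = (mmol·L⁻¹)^(1-3)·day⁻¹ = (mmol·L⁻¹)⁻²·day⁻¹.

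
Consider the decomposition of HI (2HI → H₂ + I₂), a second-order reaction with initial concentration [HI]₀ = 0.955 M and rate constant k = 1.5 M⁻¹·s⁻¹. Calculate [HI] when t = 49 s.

0.01341 M

Step 1: For a second-order reaction: 1/[HI] = 1/[HI]₀ + kt
Step 2: 1/[HI] = 1/0.955 + 1.5 × 49
Step 3: 1/[HI] = 1.047 + 73.5 = 74.55
Step 4: [HI] = 1/74.55 = 0.01341 M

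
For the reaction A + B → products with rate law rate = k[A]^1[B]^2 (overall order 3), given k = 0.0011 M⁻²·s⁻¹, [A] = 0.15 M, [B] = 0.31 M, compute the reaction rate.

1.586e-05 M/s

Step 1: The rate law is rate = k[A]^1[B]^2, overall order = 1+2 = 3
Step 2: Substitute values: rate = 0.0011 × (0.15)^1 × (0.31)^2
Step 3: rate = 0.0011 × 0.15 × 0.0961 = 1.58565e-05 M/s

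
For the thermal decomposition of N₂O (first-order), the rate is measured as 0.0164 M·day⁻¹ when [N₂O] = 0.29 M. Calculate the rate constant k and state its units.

0.05655 day⁻¹

Step 1: rate = k[N₂O]^1, so k = rate / [N₂O]^1.
Step 2: k = 0.0164 / (0.29)^1 = 0.0164 / 0.29.
Step 3: k = 0.05655 day⁻¹.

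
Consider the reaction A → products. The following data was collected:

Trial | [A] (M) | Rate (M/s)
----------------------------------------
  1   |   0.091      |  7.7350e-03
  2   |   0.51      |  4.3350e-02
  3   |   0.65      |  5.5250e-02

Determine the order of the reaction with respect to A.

first order (1)

Step 1: Compare trials to find order n where rate₂/rate₁ = ([A]₂/[A]₁)^n
Step 2: rate₂/rate₁ = 4.3350e-02/7.7350e-03 = 5.604
Step 3: [A]₂/[A]₁ = 0.51/0.091 = 5.604
Step 4: n = ln(5.604)/ln(5.604) = 1.00 ≈ 1
Step 5: The reaction is first order in A.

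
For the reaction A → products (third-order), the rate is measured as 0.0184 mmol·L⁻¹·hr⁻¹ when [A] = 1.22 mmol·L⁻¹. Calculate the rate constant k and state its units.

0.01013 (mmol·L⁻¹)⁻²·hr⁻¹

Step 1: rate = k[A]^3, so k = rate / [A]^3.
Step 2: k = 0.0184 / (1.22)^3 = 0.0184 / 1.816.
Step 3: k = 0.01013 (mmol·L⁻¹)⁻²·hr⁻¹.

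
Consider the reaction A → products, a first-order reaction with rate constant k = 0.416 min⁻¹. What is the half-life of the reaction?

1.666 min

Step 1: For a first-order reaction, t₁/₂ = ln(2)/k
Step 2: t₁/₂ = ln(2)/0.416
Step 3: t₁/₂ = 0.6931/0.416 = 1.666 min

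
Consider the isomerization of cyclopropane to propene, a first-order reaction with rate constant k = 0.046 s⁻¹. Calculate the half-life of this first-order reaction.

15.07 s

Step 1: For a first-order reaction, t₁/₂ = ln(2)/k
Step 2: t₁/₂ = ln(2)/0.046
Step 3: t₁/₂ = 0.6931/0.046 = 15.07 s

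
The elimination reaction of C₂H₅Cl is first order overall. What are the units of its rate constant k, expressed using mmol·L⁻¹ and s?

s⁻¹

Step 1: For overall order n, rate = k × (concentration)^n.
Step 2: Rate has units mmol·L⁻¹·s⁻¹; concentration term has units (mmol·L⁻¹)^1.
Step 3: k = rate / (concentration)^n, so units of k = (mmol·L⁻¹)^(1-1)·s⁻¹ = s⁻¹.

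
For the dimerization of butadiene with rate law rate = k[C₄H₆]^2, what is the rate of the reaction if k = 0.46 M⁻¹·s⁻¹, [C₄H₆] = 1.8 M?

1.49 M/s

Step 1: Identify the rate law: rate = k[C₄H₆]^2
Step 2: Substitute values: rate = 0.46 × (1.8)^2
Step 3: Calculate: rate = 0.46 × 3.24 = 1.4904 M/s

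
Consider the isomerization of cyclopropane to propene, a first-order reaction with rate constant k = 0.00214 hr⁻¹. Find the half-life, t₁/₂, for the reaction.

323.9 hr

Step 1: For a first-order reaction, t₁/₂ = ln(2)/k
Step 2: t₁/₂ = ln(2)/0.00214
Step 3: t₁/₂ = 0.6931/0.00214 = 323.9 hr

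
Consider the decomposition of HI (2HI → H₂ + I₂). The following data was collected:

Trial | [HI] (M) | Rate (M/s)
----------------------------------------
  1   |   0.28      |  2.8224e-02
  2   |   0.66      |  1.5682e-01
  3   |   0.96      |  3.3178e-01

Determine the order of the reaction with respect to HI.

second order (2)

Step 1: Compare trials to find order n where rate₂/rate₁ = ([HI]₂/[HI]₁)^n
Step 2: rate₂/rate₁ = 1.5682e-01/2.8224e-02 = 5.556
Step 3: [HI]₂/[HI]₁ = 0.66/0.28 = 2.357
Step 4: n = ln(5.556)/ln(2.357) = 2.00 ≈ 2
Step 5: The reaction is second order in HI.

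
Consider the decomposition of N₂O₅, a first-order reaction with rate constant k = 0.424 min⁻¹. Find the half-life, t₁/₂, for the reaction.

1.635 min

Step 1: For a first-order reaction, t₁/₂ = ln(2)/k
Step 2: t₁/₂ = ln(2)/0.424
Step 3: t₁/₂ = 0.6931/0.424 = 1.635 min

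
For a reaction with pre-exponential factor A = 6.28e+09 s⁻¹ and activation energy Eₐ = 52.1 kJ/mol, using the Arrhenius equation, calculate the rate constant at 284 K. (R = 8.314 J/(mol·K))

1.64e+00 s⁻¹

Step 1: Use the Arrhenius equation: k = A × exp(-Eₐ/RT)
Step 2: Convert Eₐ to J/mol: 52.1 kJ/mol = 52100 J/mol
Step 3: Calculate the exponent: -Eₐ/(RT) = -52100/(8.314 × 284) = -22.06528
Step 4: k = 6.28e+09 × exp(-22.06528)
Step 5: k = 6.28e+09 × 2.61319e-10 = 1.6411e+00 s⁻¹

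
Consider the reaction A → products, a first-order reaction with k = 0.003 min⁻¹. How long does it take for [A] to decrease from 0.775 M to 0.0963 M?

695.1 min

Step 1: For first-order: t = ln([A]₀/[A])/k
Step 2: t = ln(0.775/0.0963)/0.003
Step 3: t = ln(8.048)/0.003
Step 4: t = 2.085/0.003 = 695.1 min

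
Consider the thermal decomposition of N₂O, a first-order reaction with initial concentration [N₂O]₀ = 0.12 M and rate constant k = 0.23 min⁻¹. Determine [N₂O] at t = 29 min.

0.0001522 M

Step 1: For a first-order reaction: [N₂O] = [N₂O]₀ × e^(-kt)
Step 2: [N₂O] = 0.12 × e^(-0.23 × 29)
Step 3: [N₂O] = 0.12 × e^(-6.67)
Step 4: [N₂O] = 0.12 × 0.0012684 = 0.0001522 M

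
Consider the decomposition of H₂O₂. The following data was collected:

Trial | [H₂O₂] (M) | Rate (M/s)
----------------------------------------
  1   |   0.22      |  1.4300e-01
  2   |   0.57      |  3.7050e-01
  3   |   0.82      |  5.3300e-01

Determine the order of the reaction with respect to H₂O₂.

first order (1)

Step 1: Compare trials to find order n where rate₂/rate₁ = ([H₂O₂]₂/[H₂O₂]₁)^n
Step 2: rate₂/rate₁ = 3.7050e-01/1.4300e-01 = 2.591
Step 3: [H₂O₂]₂/[H₂O₂]₁ = 0.57/0.22 = 2.591
Step 4: n = ln(2.591)/ln(2.591) = 1.00 ≈ 1
Step 5: The reaction is first order in H₂O₂.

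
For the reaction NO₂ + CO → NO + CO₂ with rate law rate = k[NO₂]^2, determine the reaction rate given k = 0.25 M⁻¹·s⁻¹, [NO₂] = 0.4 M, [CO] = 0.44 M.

0.04 M/s

Step 1: The rate law is rate = k[NO₂]^2
Step 2: Note that the rate does not depend on [CO] (zero order in CO).
Step 3: rate = 0.25 × (0.4)^2 = 0.04 M/s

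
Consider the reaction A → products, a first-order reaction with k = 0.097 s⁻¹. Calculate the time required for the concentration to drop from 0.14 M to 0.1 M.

3.469 s

Step 1: For first-order: t = ln([A]₀/[A])/k
Step 2: t = ln(0.14/0.1)/0.097
Step 3: t = ln(1.4)/0.097
Step 4: t = 0.3365/0.097 = 3.469 s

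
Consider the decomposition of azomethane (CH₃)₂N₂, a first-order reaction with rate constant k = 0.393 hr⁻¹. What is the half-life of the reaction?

1.764 hr

Step 1: For a first-order reaction, t₁/₂ = ln(2)/k
Step 2: t₁/₂ = ln(2)/0.393
Step 3: t₁/₂ = 0.6931/0.393 = 1.764 hr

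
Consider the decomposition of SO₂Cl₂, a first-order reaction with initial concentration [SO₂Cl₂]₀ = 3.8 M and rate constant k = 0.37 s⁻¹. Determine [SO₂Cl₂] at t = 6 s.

0.4127 M

Step 1: For a first-order reaction: [SO₂Cl₂] = [SO₂Cl₂]₀ × e^(-kt)
Step 2: [SO₂Cl₂] = 3.8 × e^(-0.37 × 6)
Step 3: [SO₂Cl₂] = 3.8 × e^(-2.22)
Step 4: [SO₂Cl₂] = 3.8 × 0.108609 = 0.4127 M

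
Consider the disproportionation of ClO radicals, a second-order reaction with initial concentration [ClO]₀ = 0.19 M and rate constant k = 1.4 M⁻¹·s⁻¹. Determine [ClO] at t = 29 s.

0.0218 M

Step 1: For a second-order reaction: 1/[ClO] = 1/[ClO]₀ + kt
Step 2: 1/[ClO] = 1/0.19 + 1.4 × 29
Step 3: 1/[ClO] = 5.263 + 40.6 = 45.86
Step 4: [ClO] = 1/45.86 = 0.0218 M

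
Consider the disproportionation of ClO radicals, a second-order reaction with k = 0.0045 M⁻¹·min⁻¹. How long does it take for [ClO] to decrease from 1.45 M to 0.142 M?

1412 min

Step 1: For second-order: t = (1/[ClO] - 1/[ClO]₀)/k
Step 2: t = (1/0.142 - 1/1.45)/0.0045
Step 3: t = (7.042 - 0.6897)/0.0045
Step 4: t = 6.353/0.0045 = 1412 min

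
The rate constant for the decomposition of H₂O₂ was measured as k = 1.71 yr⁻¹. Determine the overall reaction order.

first order (1)

Step 1: The units of k for an nth-order reaction are (concentration)^(1-n)·(time)⁻¹.
Step 2: Here k has units yr⁻¹, so the concentration exponent is 0.
Step 3: 1 - n = 0 ⇒ n = 1. The reaction is first order.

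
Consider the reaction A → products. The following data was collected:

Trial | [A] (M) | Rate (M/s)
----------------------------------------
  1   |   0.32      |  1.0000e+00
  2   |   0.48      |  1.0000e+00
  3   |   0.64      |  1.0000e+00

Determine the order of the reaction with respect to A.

zeroth order (0)

Step 1: Compare trials - when concentration changes, rate stays constant.
Step 2: rate₂/rate₁ = 1.0000e+00/1.0000e+00 = 1
Step 3: [A]₂/[A]₁ = 0.48/0.32 = 1.5
Step 4: Since rate ratio ≈ (conc ratio)^0, the reaction is zeroth order.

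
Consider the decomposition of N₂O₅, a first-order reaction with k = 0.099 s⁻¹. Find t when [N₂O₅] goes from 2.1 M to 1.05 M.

7.001 s

Step 1: For first-order: t = ln([N₂O₅]₀/[N₂O₅])/k
Step 2: t = ln(2.1/1.05)/0.099
Step 3: t = ln(2)/0.099
Step 4: t = 0.6931/0.099 = 7.001 s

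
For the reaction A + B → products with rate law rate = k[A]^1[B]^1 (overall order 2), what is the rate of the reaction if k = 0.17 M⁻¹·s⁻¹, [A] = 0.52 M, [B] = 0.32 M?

0.02829 M/s

Step 1: The rate law is rate = k[A]^1[B]^1, overall order = 1+1 = 2
Step 2: Substitute values: rate = 0.17 × (0.52)^1 × (0.32)^1
Step 3: rate = 0.17 × 0.52 × 0.32 = 0.028288 M/s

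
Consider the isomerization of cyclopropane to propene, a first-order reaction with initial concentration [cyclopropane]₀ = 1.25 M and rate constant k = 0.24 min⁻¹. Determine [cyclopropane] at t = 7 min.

0.233 M

Step 1: For a first-order reaction: [cyclopropane] = [cyclopropane]₀ × e^(-kt)
Step 2: [cyclopropane] = 1.25 × e^(-0.24 × 7)
Step 3: [cyclopropane] = 1.25 × e^(-1.68)
Step 4: [cyclopropane] = 1.25 × 0.186374 = 0.233 M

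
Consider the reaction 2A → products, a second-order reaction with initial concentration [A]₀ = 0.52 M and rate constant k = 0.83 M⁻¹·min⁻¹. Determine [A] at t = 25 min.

0.04411 M

Step 1: For a second-order reaction: 1/[A] = 1/[A]₀ + kt
Step 2: 1/[A] = 1/0.52 + 0.83 × 25
Step 3: 1/[A] = 1.923 + 20.75 = 22.67
Step 4: [A] = 1/22.67 = 0.04411 M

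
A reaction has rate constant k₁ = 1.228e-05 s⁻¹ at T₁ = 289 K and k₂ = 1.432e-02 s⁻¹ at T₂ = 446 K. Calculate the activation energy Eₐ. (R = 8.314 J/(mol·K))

48.2 kJ/mol

Step 1: Use the two-temperature Arrhenius form: ln(k₂/k₁) = -Eₐ/R × (1/T₂ - 1/T₁)
Step 2: ln(k₂/k₁) = ln(1.432e-02/1.228e-05) = ln(1166.12) = 7.06144
Step 3: 1/T₂ - 1/T₁ = 1/446 - 1/289 = -1.218055e-03 K⁻¹
Step 4: Eₐ = -R × ln(k₂/k₁) / (1/T₂ - 1/T₁) = -8.314 × 7.06144 / -1.218055e-03
Step 5: Eₐ = 4.8199e+04 J/mol = 48.2 kJ/mol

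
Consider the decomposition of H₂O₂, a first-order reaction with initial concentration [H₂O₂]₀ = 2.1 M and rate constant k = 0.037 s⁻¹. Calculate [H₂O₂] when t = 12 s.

1.347 M

Step 1: For a first-order reaction: [H₂O₂] = [H₂O₂]₀ × e^(-kt)
Step 2: [H₂O₂] = 2.1 × e^(-0.037 × 12)
Step 3: [H₂O₂] = 2.1 × e^(-0.444)
Step 4: [H₂O₂] = 2.1 × 0.641465 = 1.347 M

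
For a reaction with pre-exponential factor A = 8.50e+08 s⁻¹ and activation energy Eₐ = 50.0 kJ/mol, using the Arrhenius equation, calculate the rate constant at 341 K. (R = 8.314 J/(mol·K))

1.86e+01 s⁻¹

Step 1: Use the Arrhenius equation: k = A × exp(-Eₐ/RT)
Step 2: Convert Eₐ to J/mol: 50.0 kJ/mol = 50000 J/mol
Step 3: Calculate the exponent: -Eₐ/(RT) = -50000/(8.314 × 341) = -17.63622
Step 4: k = 8.50e+08 × exp(-17.63622)
Step 5: k = 8.50e+08 × 2.19122e-08 = 1.8625e+01 s⁻¹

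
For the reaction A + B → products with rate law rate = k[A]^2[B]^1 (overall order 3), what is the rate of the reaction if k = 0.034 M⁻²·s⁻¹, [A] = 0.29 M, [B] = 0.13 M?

0.0003717 M/s

Step 1: The rate law is rate = k[A]^2[B]^1, overall order = 2+1 = 3
Step 2: Substitute values: rate = 0.034 × (0.29)^2 × (0.13)^1
Step 3: rate = 0.034 × 0.0841 × 0.13 = 0.000371722 M/s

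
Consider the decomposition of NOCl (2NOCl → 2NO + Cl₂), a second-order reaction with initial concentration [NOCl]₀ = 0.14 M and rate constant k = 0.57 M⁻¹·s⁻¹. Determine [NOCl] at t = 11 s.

0.07456 M

Step 1: For a second-order reaction: 1/[NOCl] = 1/[NOCl]₀ + kt
Step 2: 1/[NOCl] = 1/0.14 + 0.57 × 11
Step 3: 1/[NOCl] = 7.143 + 6.27 = 13.41
Step 4: [NOCl] = 1/13.41 = 0.07456 M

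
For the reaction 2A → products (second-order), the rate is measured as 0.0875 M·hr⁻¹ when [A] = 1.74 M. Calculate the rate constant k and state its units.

0.0289 M⁻¹·hr⁻¹

Step 1: rate = k[A]^2, so k = rate / [A]^2.
Step 2: k = 0.0875 / (1.74)^2 = 0.0875 / 3.028.
Step 3: k = 0.0289 M⁻¹·hr⁻¹.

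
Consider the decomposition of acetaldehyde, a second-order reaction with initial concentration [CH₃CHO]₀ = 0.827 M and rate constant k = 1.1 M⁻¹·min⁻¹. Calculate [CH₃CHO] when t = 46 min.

0.0193 M

Step 1: For a second-order reaction: 1/[CH₃CHO] = 1/[CH₃CHO]₀ + kt
Step 2: 1/[CH₃CHO] = 1/0.827 + 1.1 × 46
Step 3: 1/[CH₃CHO] = 1.209 + 50.6 = 51.81
Step 4: [CH₃CHO] = 1/51.81 = 0.0193 M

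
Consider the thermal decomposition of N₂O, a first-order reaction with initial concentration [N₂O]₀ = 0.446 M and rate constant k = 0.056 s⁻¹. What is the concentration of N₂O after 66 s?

0.01107 M

Step 1: For a first-order reaction: [N₂O] = [N₂O]₀ × e^(-kt)
Step 2: [N₂O] = 0.446 × e^(-0.056 × 66)
Step 3: [N₂O] = 0.446 × e^(-3.696)
Step 4: [N₂O] = 0.446 × 0.0248226 = 0.01107 M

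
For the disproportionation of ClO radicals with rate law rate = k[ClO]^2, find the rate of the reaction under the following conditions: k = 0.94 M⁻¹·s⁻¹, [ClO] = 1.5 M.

2.115 M/s

Step 1: Identify the rate law: rate = k[ClO]^2
Step 2: Substitute values: rate = 0.94 × (1.5)^2
Step 3: Calculate: rate = 0.94 × 2.25 = 2.115 M/s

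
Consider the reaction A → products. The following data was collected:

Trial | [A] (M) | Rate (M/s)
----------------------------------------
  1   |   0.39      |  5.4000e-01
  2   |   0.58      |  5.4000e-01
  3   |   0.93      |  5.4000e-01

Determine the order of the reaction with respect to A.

zeroth order (0)

Step 1: Compare trials - when concentration changes, rate stays constant.
Step 2: rate₂/rate₁ = 5.4000e-01/5.4000e-01 = 1
Step 3: [A]₂/[A]₁ = 0.58/0.39 = 1.487
Step 4: Since rate ratio ≈ (conc ratio)^0, the reaction is zeroth order.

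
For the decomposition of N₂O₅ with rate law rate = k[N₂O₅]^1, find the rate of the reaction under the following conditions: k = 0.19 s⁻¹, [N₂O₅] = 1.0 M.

0.19 M/s

Step 1: Identify the rate law: rate = k[N₂O₅]^1
Step 2: Substitute values: rate = 0.19 × (1.0)^1
Step 3: Calculate: rate = 0.19 × 1 = 0.19 M/s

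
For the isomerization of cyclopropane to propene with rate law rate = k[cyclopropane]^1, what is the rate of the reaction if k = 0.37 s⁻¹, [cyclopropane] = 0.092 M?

0.03404 M/s

Step 1: Identify the rate law: rate = k[cyclopropane]^1
Step 2: Substitute values: rate = 0.37 × (0.092)^1
Step 3: Calculate: rate = 0.37 × 0.092 = 0.03404 M/s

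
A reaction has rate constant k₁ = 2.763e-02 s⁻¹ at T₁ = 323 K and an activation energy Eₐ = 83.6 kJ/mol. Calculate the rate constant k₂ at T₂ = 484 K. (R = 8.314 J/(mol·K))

8.685e+02 s⁻¹

Step 1: Use the two-temperature Arrhenius form: ln(k₂/k₁) = -Eₐ/R × (1/T₂ - 1/T₁)
Step 2: Convert Eₐ to J/mol: 83.6 kJ/mol = 83600 J/mol
Step 3: 1/T₂ - 1/T₁ = 1/484 - 1/323 = -1.029860e-03 K⁻¹
Step 4: ln(k₂/k₁) = -83600/8.314 × -1.029860e-03 = 10.35558
Step 5: k₂ = k₁ × exp(10.35558) = 2.763e-02 × 3.14319e+04 = 8.685e+02 s⁻¹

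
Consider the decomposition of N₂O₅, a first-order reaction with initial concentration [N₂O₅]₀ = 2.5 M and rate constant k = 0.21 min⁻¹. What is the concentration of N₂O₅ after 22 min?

0.02463 M

Step 1: For a first-order reaction: [N₂O₅] = [N₂O₅]₀ × e^(-kt)
Step 2: [N₂O₅] = 2.5 × e^(-0.21 × 22)
Step 3: [N₂O₅] = 2.5 × e^(-4.62)
Step 4: [N₂O₅] = 2.5 × 0.0098528 = 0.02463 M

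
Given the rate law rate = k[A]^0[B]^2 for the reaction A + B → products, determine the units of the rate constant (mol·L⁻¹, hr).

(mol·L⁻¹)⁻¹·hr⁻¹

Step 1: Overall order = 0 + 2 = 2.
Step 2: rate has units mol·L⁻¹·hr⁻¹; [A]^0[B]^2 has units (mol·L⁻¹)^2.
Step 3: k = rate/([A]^0[B]^2), so units of k = (mol·L⁻¹)^(1-2)·hr⁻¹ = (mol·L⁻¹)⁻¹·hr⁻¹.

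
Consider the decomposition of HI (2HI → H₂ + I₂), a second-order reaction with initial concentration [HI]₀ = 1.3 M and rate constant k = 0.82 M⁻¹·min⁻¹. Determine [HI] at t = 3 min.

0.3097 M

Step 1: For a second-order reaction: 1/[HI] = 1/[HI]₀ + kt
Step 2: 1/[HI] = 1/1.3 + 0.82 × 3
Step 3: 1/[HI] = 0.7692 + 2.46 = 3.229
Step 4: [HI] = 1/3.229 = 0.3097 M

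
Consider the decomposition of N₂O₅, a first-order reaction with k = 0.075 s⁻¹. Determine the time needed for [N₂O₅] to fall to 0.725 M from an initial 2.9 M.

18.48 s

Step 1: For first-order: t = ln([N₂O₅]₀/[N₂O₅])/k
Step 2: t = ln(2.9/0.725)/0.075
Step 3: t = ln(4)/0.075
Step 4: t = 1.386/0.075 = 18.48 s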